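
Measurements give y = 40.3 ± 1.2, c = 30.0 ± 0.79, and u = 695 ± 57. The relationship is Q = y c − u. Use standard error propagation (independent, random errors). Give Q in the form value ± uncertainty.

514 ± 74.6

Let p = y·c = 1210. δp/p = √((1·δy/y)² + (1·δc/c)²) = √(0.000887 + 0.000693) = 0.0398, so δp = 48.1.
Q = p − u: δQ = √(δp² + δu²) = √(2310 + 3250) = 74.6
Q = 514.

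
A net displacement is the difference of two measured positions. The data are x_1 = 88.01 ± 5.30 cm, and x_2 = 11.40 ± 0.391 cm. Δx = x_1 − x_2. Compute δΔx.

Each term contributes (cᵢ δxᵢ)² to (δΔx)²:
  (δx_1)² = 28.1;  (δx_2)² = 0.153
δΔx = √(28.2) = 5.31 cm

5.31 cm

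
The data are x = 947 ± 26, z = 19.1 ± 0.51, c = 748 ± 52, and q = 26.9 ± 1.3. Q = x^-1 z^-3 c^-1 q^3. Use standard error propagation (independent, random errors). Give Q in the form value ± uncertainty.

For a monomial Q ∝ x^-1, z^-3, c^-1, q^3, fractional errors add in quadrature:
  (-1·δx/x)² = (-1×0.0275)² = 0.000754;  (-3·δz/z)² = (-3×0.0267)² = 0.00642;  (-1·δc/c)² = (-1×0.0695)² = 0.00483;  (3·δq/q)² = (3×0.0483)² = 0.0210
δQ/Q = √(0.0330) = 0.182
Q = 3.94e-06, so δQ = 0.182 × 3.94e-06 = 7.17e-07.

(3.94 ± 0.717) × 10^-6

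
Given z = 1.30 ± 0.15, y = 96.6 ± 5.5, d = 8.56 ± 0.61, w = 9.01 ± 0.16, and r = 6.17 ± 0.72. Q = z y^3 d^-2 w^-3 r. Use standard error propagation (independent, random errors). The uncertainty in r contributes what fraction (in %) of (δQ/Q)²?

17.2%

(δQ/Q)² = (1·δz/z)² + (3·δy/y)² + (-2·δd/d)² + (-3·δw/w)² + (1·δr/r)²
  z term: (1×0.115)² = 0.0133
  y term: (3×0.0569)² = 0.0292
  d term: (-2×0.0713)² = 0.0203
  w term: (-3×0.0178)² = 0.00284
  r term: (1×0.117)² = 0.0136
Total = 0.0793. Share from r = 0.0136/0.0793 = 0.172.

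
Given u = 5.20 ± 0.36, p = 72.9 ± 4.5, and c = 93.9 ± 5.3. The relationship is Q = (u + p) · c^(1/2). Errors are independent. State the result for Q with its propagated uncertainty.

757 ± 48.7

Let w = u + p = 78.1. δw = √(δu² + δp²) = √(0.130 + 20.2) = 4.51, so δw/w = 0.0578.
Q is then a monomial in w, c:
δQ/Q = √((δw/w)² + (½·δc/c)²) = √(0.00334 + 0.000796) = 0.0643
Q = 757, so δQ = 0.0643 × 757 = 48.7.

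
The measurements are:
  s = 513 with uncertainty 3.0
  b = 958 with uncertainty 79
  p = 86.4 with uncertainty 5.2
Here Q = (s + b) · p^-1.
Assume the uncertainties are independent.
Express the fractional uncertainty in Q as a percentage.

Let u = s + b = 1470. δu = √(δs² + δb²) = √(9.00 + 6240) = 79.1, so δu/u = 0.0537.
Q is then a monomial in u, p:
δQ/Q = √((δu/u)² + (-1·δp/p)²) = √(0.00289 + 0.00362) = 0.0807

8.07%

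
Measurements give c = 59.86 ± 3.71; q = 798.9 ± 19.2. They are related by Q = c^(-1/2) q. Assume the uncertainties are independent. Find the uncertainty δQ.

Q is a product of powers, so relative uncertainties combine in quadrature:
  (−½·δc/c)² = (-0.5×0.0620)² = 0.000960;  (1·δq/q)² = (1×0.0240)² = 0.000578
δQ/Q = √(0.00154) = 0.0392
Q = 103.3, so δQ = 0.0392 × 103.3 = 4.05.

4.05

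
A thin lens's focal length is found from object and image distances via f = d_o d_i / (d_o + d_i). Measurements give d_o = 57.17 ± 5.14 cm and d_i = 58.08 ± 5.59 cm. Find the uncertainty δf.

1.90 cm

∂f/∂d_o = (d_i/(d_o+d_i))² = 0.254;  ∂f/∂d_i = (d_o/(d_o+d_i))² = 0.246
δf = √((∂f/∂d_o · δd_o)² + (∂f/∂d_i · δd_i)²) = √(1.70 + 1.89) = 1.90 cm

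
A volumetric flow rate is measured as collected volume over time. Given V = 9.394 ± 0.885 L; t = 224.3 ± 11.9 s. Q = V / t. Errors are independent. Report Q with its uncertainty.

Since Q is a product/quotient, work with relative uncertainties:
  (1·δV/V)² = (1×0.0942)² = 0.00888;  (-1·δt/t)² = (-1×0.0531)² = 0.00281
δQ/Q = √(0.0117) = 0.108
Q = 0.04188 L/s, so δQ = 0.108 × 0.04188 = 0.00453 L/s.

0.04188 ± 0.00453 L/s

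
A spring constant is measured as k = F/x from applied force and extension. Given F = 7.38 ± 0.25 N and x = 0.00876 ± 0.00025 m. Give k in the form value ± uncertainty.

For a monomial k ∝ F, x^-1, fractional errors add in quadrature:
  (1·δF/F)² = (1×0.0339)² = 0.00115;  (-1·δx/x)² = (-1×0.0285)² = 0.000814
δk/k = √(0.00196) = 0.0443
k = 842 N/m, so δk = 0.0443 × 842 = 37.3 N/m.

842 ± 37.3 N/m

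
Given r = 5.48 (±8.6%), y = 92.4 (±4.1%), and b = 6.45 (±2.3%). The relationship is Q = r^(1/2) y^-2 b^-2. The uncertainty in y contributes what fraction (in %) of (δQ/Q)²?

62.9%

(δQ/Q)² = (½·δr/r)² + (-2·δy/y)² + (-2·δb/b)²
  r term: (0.5×0.0860)² = 0.00185
  y term: (-2×0.0410)² = 0.00672
  b term: (-2×0.0230)² = 0.00212
Total = 0.0107. Share from y = 0.00672/0.0107 = 0.629.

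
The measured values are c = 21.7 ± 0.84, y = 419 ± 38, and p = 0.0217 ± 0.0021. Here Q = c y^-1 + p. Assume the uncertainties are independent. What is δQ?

Let w = c·y^-1 = 0.0518. δw/w = √((1·δc/c)² + (-1·δy/y)²) = √(0.00150 + 0.00823) = 0.0986, so δw = 0.00511.
Q = w + p: δQ = √(δw² + δp²) = √(2.61e-05 + 4.41e-06) = 0.00552

0.00552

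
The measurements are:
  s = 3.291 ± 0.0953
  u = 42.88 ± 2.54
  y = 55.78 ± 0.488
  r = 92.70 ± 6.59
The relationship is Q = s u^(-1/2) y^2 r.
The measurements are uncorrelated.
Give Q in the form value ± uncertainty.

Relative error in a monomial: (δQ/Q)² = Σ (nᵢ · δxᵢ/xᵢ)².
  (1·δs/s)² = (1×0.0290)² = 0.000839;  (−½·δu/u)² = (-0.5×0.0592)² = 0.000877;  (2·δy/y)² = (2×0.00875)² = 0.000306;  (1·δr/r)² = (1×0.0711)² = 0.00505
δQ/Q = √(0.00708) = 0.0841
Q = 145000, so δQ = 0.0841 × 145000 = 12200.

145000 ± 12200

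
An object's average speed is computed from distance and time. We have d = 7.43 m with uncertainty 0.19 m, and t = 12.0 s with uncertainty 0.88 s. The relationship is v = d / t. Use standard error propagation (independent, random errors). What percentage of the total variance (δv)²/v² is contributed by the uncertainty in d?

10.8%

(δv/v)² = (1·δd/d)² + (-1·δt/t)²
  d term: (1×0.0256)² = 0.000654
  t term: (-1×0.0733)² = 0.00538
Total = 0.00603. Share from d = 0.000654/0.00603 = 0.108.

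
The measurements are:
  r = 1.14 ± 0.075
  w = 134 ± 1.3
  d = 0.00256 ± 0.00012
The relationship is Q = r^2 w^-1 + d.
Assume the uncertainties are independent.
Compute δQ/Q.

0.105

Let p = r^2·w^-1 = 0.00970. δp/p = √((2·δr/r)² + (-1·δw/w)²) = √(0.0173 + 9.41e-05) = 0.132, so δp = 0.00128.
Q = p + d: δQ = √(δp² + δd²) = √(1.64e-06 + 1.44e-08) = 0.00129
Q = 0.0123, so δQ/Q = 0.00129/0.0123 = 0.105.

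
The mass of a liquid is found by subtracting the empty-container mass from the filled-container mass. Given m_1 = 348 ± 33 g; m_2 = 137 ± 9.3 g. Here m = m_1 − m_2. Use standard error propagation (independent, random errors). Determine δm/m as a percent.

Sums and differences: (δm)² = Σ (cᵢ δxᵢ)².
  (δm_1)² = 1090;  (δm_2)² = 86.5
δm = √(1180) = 34.3 g
m = 211 g, so δm/m = 34.3/211 = 0.162.

16.2%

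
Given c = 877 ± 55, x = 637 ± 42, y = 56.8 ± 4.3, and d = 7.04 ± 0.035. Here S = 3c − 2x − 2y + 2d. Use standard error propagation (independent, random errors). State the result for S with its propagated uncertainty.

1260 ± 185

Each term contributes (cᵢ δxᵢ)² to (δS)²:
  (3·δc)² = 27200;  (2·δx)² = 7060;  (2·δy)² = 74.0;  (2·δd)² = 0.00490
δS = √(34400) = 185
S = 1260.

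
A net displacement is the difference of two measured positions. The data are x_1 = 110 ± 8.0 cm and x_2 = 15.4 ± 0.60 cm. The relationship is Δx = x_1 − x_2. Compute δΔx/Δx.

For a sum/difference, combine absolute errors in quadrature:
  (δx_1)² = 64.0;  (δx_2)² = 0.360
δΔx = √(64.4) = 8.02 cm
Δx = 94.6 cm, so δΔx/Δx = 8.02/94.6 = 0.0848.

0.0848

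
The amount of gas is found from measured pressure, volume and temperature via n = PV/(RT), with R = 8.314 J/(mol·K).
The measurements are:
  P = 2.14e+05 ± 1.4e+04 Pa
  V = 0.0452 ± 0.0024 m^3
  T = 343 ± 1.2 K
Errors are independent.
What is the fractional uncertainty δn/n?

0.0843

n is a product of powers, so relative uncertainties combine in quadrature:
  (1·δP/P)² = (1×0.0654)² = 0.00428;  (1·δV/V)² = (1×0.0531)² = 0.00282;  (-1·δT/T)² = (-1×0.00350)² = 1.22e-05
δn/n = √(0.00711) = 0.0843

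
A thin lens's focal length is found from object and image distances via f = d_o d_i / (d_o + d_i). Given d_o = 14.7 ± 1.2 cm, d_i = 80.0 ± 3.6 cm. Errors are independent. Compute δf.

0.861 cm

∂f/∂d_o = (d_i/(d_o+d_i))² = 0.714;  ∂f/∂d_i = (d_o/(d_o+d_i))² = 0.0241
δf = √((∂f/∂d_o · δd_o)² + (∂f/∂d_i · δd_i)²) = √(0.733 + 0.00752) = 0.861 cm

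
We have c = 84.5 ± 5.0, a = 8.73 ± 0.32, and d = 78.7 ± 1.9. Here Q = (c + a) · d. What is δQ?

Let u = c + a = 93.2. δu = √(δc² + δa²) = √(25.0 + 0.102) = 5.01, so δu/u = 0.0537.
Q is then a monomial in u, d:
δQ/Q = √((δu/u)² + (1·δd/d)²) = √(0.00289 + 0.000583) = 0.0589
Q = 7340, so δQ = 0.0589 × 7340 = 432.

432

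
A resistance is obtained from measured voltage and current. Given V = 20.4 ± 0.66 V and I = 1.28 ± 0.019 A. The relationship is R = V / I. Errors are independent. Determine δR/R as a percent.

Each factor contributes (exponent × relative error)² to (δR/R)²:
  (1·δV/V)² = (1×0.0324)² = 0.00105;  (-1·δI/I)² = (-1×0.0148)² = 0.000220
δR/R = √(0.00127) = 0.0356

3.56%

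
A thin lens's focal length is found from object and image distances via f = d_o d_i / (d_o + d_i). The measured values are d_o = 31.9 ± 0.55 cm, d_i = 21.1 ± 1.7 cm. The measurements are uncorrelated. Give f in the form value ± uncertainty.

12.7 ± 0.622 cm

∂f/∂d_o = (d_i/(d_o+d_i))² = 0.158;  ∂f/∂d_i = (d_o/(d_o+d_i))² = 0.362
δf = √((∂f/∂d_o · δd_o)² + (∂f/∂d_i · δd_i)²) = √(0.00760 + 0.379) = 0.622 cm
f = 12.7 cm.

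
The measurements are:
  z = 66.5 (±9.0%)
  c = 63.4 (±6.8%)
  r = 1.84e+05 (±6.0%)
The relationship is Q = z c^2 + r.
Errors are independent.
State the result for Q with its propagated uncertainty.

(4.51 ± 0.450) × 10^5

Let p = z·c^2 = 2.67e+05. δp/p = √((1·δz/z)² + (2·δc/c)²) = √(0.00810 + 0.0185) = 0.163, so δp = 43600.
Q = p + r: δQ = √(δp² + δr²) = √(1.9e+09 + 1.22e+08) = 45000
Q = 4.51e+05.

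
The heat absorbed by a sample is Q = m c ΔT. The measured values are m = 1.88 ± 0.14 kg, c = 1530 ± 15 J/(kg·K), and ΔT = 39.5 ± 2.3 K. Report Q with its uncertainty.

Since Q is a product/quotient, work with relative uncertainties:
  (1·δm/m)² = (1×0.0745)² = 0.00555;  (1·δc/c)² = (1×0.00980)² = 9.61e-05;  (1·δΔT/ΔT)² = (1×0.0582)² = 0.00339
δQ/Q = √(0.00903) = 0.0950
Q = 1.14e+05 J, so δQ = 0.0950 × 1.14e+05 = 10800 J.

(1.14 ± 0.108) × 10^5 J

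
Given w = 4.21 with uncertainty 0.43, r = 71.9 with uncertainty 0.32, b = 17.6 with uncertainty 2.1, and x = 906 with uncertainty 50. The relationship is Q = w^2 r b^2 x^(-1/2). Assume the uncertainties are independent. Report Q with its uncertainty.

13100 ± 4140

Q is a product of powers, so relative uncertainties combine in quadrature:
  (2·δw/w)² = (2×0.102)² = 0.0417;  (1·δr/r)² = (1×0.00445)² = 1.98e-05;  (2·δb/b)² = (2×0.119)² = 0.0569;  (−½·δx/x)² = (-0.5×0.0552)² = 0.000761
δQ/Q = √(0.0995) = 0.315
Q = 13100, so δQ = 0.315 × 13100 = 4140.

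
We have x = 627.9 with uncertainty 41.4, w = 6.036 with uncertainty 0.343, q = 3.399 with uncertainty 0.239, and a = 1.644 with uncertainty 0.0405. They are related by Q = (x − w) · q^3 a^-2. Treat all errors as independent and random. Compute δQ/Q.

Let u = x − w = 621.9. δu = √(δx² + δw²) = √(1710 + 0.118) = 41.4, so δu/u = 0.0666.
Q is then a monomial in u, q, a:
δQ/Q = √((δu/u)² + (3·δq/q)² + (-2·δa/a)²) = √(0.00443 + 0.0445 + 0.00243) = 0.227

0.227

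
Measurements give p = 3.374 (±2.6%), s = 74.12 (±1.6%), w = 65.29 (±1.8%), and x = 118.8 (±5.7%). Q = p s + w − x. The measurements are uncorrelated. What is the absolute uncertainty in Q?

10.3

Let h = p·s = 250.1. δh/h = √((1·δp/p)² + (1·δs/s)²) = √(0.000676 + 0.000256) = 0.0305, so δh = 7.63.
Q = h + w − x: δQ = √(δh² + δw² + δx²) = √(58.3 + 1.38 + 45.9) = 10.3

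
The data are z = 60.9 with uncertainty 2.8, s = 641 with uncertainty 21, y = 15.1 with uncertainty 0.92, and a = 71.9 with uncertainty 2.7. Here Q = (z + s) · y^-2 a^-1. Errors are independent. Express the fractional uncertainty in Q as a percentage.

Let u = z + s = 702. δu = √(δz² + δs²) = √(7.84 + 441) = 21.2, so δu/u = 0.0302.
Q is then a monomial in u, y, a:
δQ/Q = √((δu/u)² + (-2·δy/y)² + (-1·δa/a)²) = √(0.000911 + 0.0148 + 0.00141) = 0.131

13.1%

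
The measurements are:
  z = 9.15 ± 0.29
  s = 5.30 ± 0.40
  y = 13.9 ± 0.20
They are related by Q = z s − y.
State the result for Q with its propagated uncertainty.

34.6 ± 3.97

Let p = z·s = 48.5. δp/p = √((1·δz/z)² + (1·δs/s)²) = √(0.00100 + 0.00570) = 0.0819, so δp = 3.97.
Q = p − y: δQ = √(δp² + δy²) = √(15.8 + 0.0400) = 3.97
Q = 34.6.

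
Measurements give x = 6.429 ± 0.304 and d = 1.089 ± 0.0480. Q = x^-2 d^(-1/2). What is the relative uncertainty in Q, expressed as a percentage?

9.71%

Q is a product of powers, so relative uncertainties combine in quadrature:
  (-2·δx/x)² = (-2×0.0473)² = 0.00894;  (−½·δd/d)² = (-0.5×0.0441)² = 0.000486
δQ/Q = √(0.00943) = 0.0971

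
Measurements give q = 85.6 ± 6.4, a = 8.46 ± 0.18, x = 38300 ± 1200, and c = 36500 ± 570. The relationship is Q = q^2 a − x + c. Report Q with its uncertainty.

60200 ± 9460

Let p = q^2·a = 62000. δp/p = √((2·δq/q)² + (1·δa/a)²) = √(0.0224 + 0.000453) = 0.151, so δp = 9360.
Q = p − x + c: δQ = √(δp² + δx² + δc²) = √(8.77e+07 + 1.44e+06 + 3.25e+05) = 9460
Q = 60200.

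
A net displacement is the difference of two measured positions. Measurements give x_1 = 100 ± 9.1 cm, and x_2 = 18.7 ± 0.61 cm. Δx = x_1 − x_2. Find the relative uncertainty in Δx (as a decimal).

For a sum/difference, combine absolute errors in quadrature:
  (δx_1)² = 82.8;  (δx_2)² = 0.372
δΔx = √(83.2) = 9.12 cm
Δx = 81.3 cm, so δΔx/Δx = 9.12/81.3 = 0.112.

0.112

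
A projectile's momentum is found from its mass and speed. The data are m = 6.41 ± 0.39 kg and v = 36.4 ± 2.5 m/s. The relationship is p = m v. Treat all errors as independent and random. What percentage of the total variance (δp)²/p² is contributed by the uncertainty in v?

(δp/p)² = (1·δm/m)² + (1·δv/v)²
  m term: (1×0.0608)² = 0.00370
  v term: (1×0.0687)² = 0.00472
Total = 0.00842. Share from v = 0.00472/0.00842 = 0.560.

56.0%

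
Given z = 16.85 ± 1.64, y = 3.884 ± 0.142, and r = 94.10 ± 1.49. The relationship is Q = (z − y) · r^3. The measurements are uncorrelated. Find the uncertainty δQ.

1.46e+06

Let u = z − y = 12.97. δu = √(δz² + δy²) = √(2.69 + 0.0202) = 1.65, so δu/u = 0.127.
Q is then a monomial in u, r:
δQ/Q = √((δu/u)² + (3·δr/r)²) = √(0.0161 + 0.00226) = 0.136
Q = 1.08e+07, so δQ = 0.136 × 1.08e+07 = 1.46e+06.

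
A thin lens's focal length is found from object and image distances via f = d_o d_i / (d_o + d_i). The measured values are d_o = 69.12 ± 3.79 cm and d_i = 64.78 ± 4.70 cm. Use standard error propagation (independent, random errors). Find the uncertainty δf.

∂f/∂d_o = (d_i/(d_o+d_i))² = 0.234;  ∂f/∂d_i = (d_o/(d_o+d_i))² = 0.266
δf = √((∂f/∂d_o · δd_o)² + (∂f/∂d_i · δd_i)²) = √(0.787 + 1.57) = 1.53 cm

1.53 cm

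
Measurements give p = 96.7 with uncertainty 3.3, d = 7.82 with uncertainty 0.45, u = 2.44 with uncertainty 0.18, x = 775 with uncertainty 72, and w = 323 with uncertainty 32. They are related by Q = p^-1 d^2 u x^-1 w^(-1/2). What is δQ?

Each factor contributes (exponent × relative error)² to (δQ/Q)²:
  (-1·δp/p)² = (-1×0.0341)² = 0.00116;  (2·δd/d)² = (2×0.0575)² = 0.0132;  (1·δu/u)² = (1×0.0738)² = 0.00544;  (-1·δx/x)² = (-1×0.0929)² = 0.00863;  (−½·δw/w)² = (-0.5×0.0991)² = 0.00245
δQ/Q = √(0.0309) = 0.176
Q = 0.000111, so δQ = 0.176 × 0.000111 = 1.95e-05.

1.95e-05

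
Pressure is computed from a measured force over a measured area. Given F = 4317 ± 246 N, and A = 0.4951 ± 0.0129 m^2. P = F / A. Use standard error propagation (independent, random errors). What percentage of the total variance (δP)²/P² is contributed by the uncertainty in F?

(δP/P)² = (1·δF/F)² + (-1·δA/A)²
  F term: (1×0.0570)² = 0.00325
  A term: (-1×0.0261)² = 0.000679
Total = 0.00393. Share from F = 0.00325/0.00393 = 0.827.

82.7%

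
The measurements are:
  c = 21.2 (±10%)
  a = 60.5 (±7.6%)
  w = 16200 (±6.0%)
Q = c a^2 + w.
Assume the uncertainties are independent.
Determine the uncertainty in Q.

Let p = c·a^2 = 77600. δp/p = √((1·δc/c)² + (2·δa/a)²) = √(0.0100 + 0.0231) = 0.182, so δp = 14100.
Q = p + w: δQ = √(δp² + δw²) = √(1.99e+08 + 9.45e+05) = 14200

14200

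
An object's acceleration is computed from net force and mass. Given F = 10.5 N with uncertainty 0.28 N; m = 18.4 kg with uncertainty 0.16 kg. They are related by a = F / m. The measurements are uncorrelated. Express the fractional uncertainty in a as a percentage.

Each factor contributes (exponent × relative error)² to (δa/a)²:
  (1·δF/F)² = (1×0.0267)² = 0.000711;  (-1·δm/m)² = (-1×0.00870)² = 7.56e-05
δa/a = √(0.000787) = 0.0280

2.80%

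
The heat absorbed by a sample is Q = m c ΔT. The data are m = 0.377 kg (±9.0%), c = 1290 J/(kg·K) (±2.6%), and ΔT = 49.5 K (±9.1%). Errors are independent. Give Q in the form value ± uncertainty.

Since Q is a product/quotient, work with relative uncertainties:
  (1·δm/m)² = (1×0.0900)² = 0.00810;  (1·δc/c)² = (1×0.0260)² = 0.000676;  (1·δΔT/ΔT)² = (1×0.0910)² = 0.00828
δQ/Q = √(0.0171) = 0.131
Q = 24100 J, so δQ = 0.131 × 24100 = 3140 J.

24100 ± 3140 J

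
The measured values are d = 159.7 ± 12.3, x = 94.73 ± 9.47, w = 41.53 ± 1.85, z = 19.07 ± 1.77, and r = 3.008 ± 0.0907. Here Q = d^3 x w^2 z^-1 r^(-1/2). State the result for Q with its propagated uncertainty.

For a monomial Q ∝ d^3, x, w^2, z^-1, r^(-1/2), fractional errors add in quadrature:
  (3·δd/d)² = (3×0.0770)² = 0.0534;  (1·δx/x)² = (1×0.1000)² = 0.00999;  (2·δw/w)² = (2×0.0445)² = 0.00794;  (-1·δz/z)² = (-1×0.0928)² = 0.00861;  (−½·δr/r)² = (-0.5×0.0302)² = 0.000227
δQ/Q = √(0.0802) = 0.283
Q = 2.012e+10, so δQ = 0.283 × 2.012e+10 = 5.7e+09.

(2.012 ± 0.570) × 10^10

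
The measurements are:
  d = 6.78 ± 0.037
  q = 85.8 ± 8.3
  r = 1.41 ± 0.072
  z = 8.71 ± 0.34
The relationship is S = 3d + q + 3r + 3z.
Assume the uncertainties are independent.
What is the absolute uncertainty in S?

Absolute uncertainties add in quadrature for a linear combination:
  (3·δd)² = 0.0123;  (δq)² = 68.9;  (3·δr)² = 0.0467;  (3·δz)² = 1.04
δS = √(70.0) = 8.37

8.37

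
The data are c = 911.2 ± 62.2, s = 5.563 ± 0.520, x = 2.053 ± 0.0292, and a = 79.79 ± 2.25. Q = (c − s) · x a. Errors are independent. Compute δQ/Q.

Let u = c − s = 905.6. δu = √(δc² + δs²) = √(3870 + 0.270) = 62.2, so δu/u = 0.0687.
Q is then a monomial in u, x, a:
δQ/Q = √((δu/u)² + (1·δx/x)² + (1·δa/a)²) = √(0.00472 + 0.000202 + 0.000795) = 0.0756

0.0756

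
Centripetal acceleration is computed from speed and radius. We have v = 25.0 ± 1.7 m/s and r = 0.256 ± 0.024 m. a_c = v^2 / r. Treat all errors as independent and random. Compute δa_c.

a_c is a product of powers, so relative uncertainties combine in quadrature:
  (2·δv/v)² = (2×0.0680)² = 0.0185;  (-1·δr/r)² = (-1×0.0938)² = 0.00879
δa_c/a_c = √(0.0273) = 0.165
a_c = 2440 m/s^2, so δa_c = 0.165 × 2440 = 403 m/s^2.

403 m/s^2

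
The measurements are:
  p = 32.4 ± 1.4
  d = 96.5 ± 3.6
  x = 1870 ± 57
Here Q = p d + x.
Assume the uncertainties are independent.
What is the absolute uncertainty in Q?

Let w = p·d = 3130. δw/w = √((1·δp/p)² + (1·δd/d)²) = √(0.00187 + 0.00139) = 0.0571, so δw = 178.
Q = w + x: δQ = √(δw² + δx²) = √(31900 + 3250) = 187

187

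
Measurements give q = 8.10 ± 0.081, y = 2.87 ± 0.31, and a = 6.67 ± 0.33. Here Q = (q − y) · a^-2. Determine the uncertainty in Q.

Let u = q − y = 5.23. δu = √(δq² + δy²) = √(0.00656 + 0.0961) = 0.320, so δu/u = 0.0613.
Q is then a monomial in u, a:
δQ/Q = √((δu/u)² + (-2·δa/a)²) = √(0.00375 + 0.00979) = 0.116
Q = 0.118, so δQ = 0.116 × 0.118 = 0.0137.

0.0137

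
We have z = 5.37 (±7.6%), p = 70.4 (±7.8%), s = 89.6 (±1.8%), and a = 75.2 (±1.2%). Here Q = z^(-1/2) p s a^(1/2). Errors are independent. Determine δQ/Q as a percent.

8.88%

Relative error in a monomial: (δQ/Q)² = Σ (nᵢ · δxᵢ/xᵢ)².
  (−½·δz/z)² = (-0.5×0.0760)² = 0.00144;  (1·δp/p)² = (1×0.0780)² = 0.00608;  (1·δs/s)² = (1×0.0180)² = 0.000324;  (½·δa/a)² = (0.5×0.0120)² = 3.6e-05
δQ/Q = √(0.00789) = 0.0888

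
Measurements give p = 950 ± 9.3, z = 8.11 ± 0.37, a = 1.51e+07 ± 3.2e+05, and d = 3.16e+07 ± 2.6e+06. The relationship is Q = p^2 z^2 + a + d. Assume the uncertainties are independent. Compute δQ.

Let w = p^2·z^2 = 5.94e+07. δw/w = √((2·δp/p)² + (2·δz/z)²) = √(0.000383 + 0.00833) = 0.0933, so δw = 5.54e+06.
Q = w + a + d: δQ = √(δw² + δa² + δd²) = √(3.07e+13 + 1.02e+11 + 6.76e+12) = 6.13e+06

6.13e+06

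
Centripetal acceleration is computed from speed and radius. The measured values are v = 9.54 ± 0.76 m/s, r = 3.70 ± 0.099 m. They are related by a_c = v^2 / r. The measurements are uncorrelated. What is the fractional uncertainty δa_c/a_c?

Each factor contributes (exponent × relative error)² to (δa_c/a_c)²:
  (2·δv/v)² = (2×0.0797)² = 0.0254;  (-1·δr/r)² = (-1×0.0268)² = 0.000716
δa_c/a_c = √(0.0261) = 0.162

0.162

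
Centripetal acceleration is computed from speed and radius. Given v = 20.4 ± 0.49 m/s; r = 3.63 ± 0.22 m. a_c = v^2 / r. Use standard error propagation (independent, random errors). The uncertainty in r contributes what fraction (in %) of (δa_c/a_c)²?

(δa_c/a_c)² = (2·δv/v)² + (-1·δr/r)²
  v term: (2×0.0240)² = 0.00231
  r term: (-1×0.0606)² = 0.00367
Total = 0.00598. Share from r = 0.00367/0.00598 = 0.614.

61.4%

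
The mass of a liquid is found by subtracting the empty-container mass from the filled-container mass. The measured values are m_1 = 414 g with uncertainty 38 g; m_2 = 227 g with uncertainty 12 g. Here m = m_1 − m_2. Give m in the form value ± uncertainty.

Absolute uncertainties add in quadrature for a linear combination:
  (δm_1)² = 1440;  (δm_2)² = 144
δm = √(1590) = 39.8 g
m = 187 g.

187 ± 39.8 g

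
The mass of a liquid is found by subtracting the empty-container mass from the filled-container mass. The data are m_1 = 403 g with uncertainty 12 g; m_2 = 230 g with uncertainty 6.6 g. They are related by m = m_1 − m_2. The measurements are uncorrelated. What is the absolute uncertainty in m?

Absolute uncertainties add in quadrature for a linear combination:
  (δm_1)² = 144;  (δm_2)² = 43.6
δm = √(188) = 13.7 g

13.7 g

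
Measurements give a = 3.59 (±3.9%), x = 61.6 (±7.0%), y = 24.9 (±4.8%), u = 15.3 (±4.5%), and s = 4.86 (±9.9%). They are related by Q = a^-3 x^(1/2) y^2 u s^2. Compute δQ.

Relative error in a monomial: (δQ/Q)² = Σ (nᵢ · δxᵢ/xᵢ)².
  (-3·δa/a)² = (-3×0.0390)² = 0.0137;  (½·δx/x)² = (0.5×0.0700)² = 0.00123;  (2·δy/y)² = (2×0.0480)² = 0.00922;  (1·δu/u)² = (1×0.0450)² = 0.00202;  (2·δs/s)² = (2×0.0990)² = 0.0392
δQ/Q = √(0.0654) = 0.256
Q = 38000, so δQ = 0.256 × 38000 = 9720.

9720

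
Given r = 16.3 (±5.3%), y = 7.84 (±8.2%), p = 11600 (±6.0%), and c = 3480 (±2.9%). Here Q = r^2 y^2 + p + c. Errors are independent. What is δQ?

Let w = r^2·y^2 = 16300. δw/w = √((2·δr/r)² + (2·δy/y)²) = √(0.0112 + 0.0269) = 0.195, so δw = 3190.
Q = w + p + c: δQ = √(δw² + δp² + δc²) = √(1.02e+07 + 4.84e+05 + 10200) = 3270

3270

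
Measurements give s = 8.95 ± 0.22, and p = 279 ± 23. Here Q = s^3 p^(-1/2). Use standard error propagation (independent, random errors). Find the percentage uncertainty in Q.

8.45%

Each factor contributes (exponent × relative error)² to (δQ/Q)²:
  (3·δs/s)² = (3×0.0246)² = 0.00544;  (−½·δp/p)² = (-0.5×0.0824)² = 0.00170
δQ/Q = √(0.00714) = 0.0845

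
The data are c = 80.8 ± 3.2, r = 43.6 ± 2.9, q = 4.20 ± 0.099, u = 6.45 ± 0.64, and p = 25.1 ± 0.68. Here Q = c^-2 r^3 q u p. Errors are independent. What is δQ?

Relative error in a monomial: (δQ/Q)² = Σ (nᵢ · δxᵢ/xᵢ)².
  (-2·δc/c)² = (-2×0.0396)² = 0.00627;  (3·δr/r)² = (3×0.0665)² = 0.0398;  (1·δq/q)² = (1×0.0236)² = 0.000556;  (1·δu/u)² = (1×0.0992)² = 0.00985;  (1·δp/p)² = (1×0.0271)² = 0.000734
δQ/Q = √(0.0572) = 0.239
Q = 8630, so δQ = 0.239 × 8630 = 2060.

2060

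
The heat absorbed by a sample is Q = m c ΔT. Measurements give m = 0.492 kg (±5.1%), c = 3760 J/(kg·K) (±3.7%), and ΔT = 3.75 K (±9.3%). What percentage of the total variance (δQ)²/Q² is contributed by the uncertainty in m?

20.6%

(δQ/Q)² = (1·δm/m)² + (1·δc/c)² + (1·δΔT/ΔT)²
  m term: (1×0.0510)² = 0.00260
  c term: (1×0.0370)² = 0.00137
  ΔT term: (1×0.0930)² = 0.00865
Total = 0.0126. Share from m = 0.00260/0.0126 = 0.206.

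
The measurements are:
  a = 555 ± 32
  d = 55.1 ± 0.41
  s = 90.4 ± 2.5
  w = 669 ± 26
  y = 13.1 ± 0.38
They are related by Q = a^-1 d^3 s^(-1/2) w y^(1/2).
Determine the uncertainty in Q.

Products/powers → add relative errors in quadrature, weighted by exponent:
  (-1·δa/a)² = (-1×0.0577)² = 0.00332;  (3·δd/d)² = (3×0.00744)² = 0.000498;  (−½·δs/s)² = (-0.5×0.0277)² = 0.000191;  (1·δw/w)² = (1×0.0389)² = 0.00151;  (½·δy/y)² = (0.5×0.0290)² = 0.000210
δQ/Q = √(0.00573) = 0.0757
Q = 76800, so δQ = 0.0757 × 76800 = 5810.

5810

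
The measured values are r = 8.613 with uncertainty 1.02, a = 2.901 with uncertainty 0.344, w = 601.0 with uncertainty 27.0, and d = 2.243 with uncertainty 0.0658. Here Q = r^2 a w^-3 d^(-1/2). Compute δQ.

1.97e-07

For a monomial Q ∝ r^2, a, w^-3, d^(-1/2), fractional errors add in quadrature:
  (2·δr/r)² = (2×0.118)² = 0.0561;  (1·δa/a)² = (1×0.119)² = 0.0141;  (-3·δw/w)² = (-3×0.0449)² = 0.0182;  (−½·δd/d)² = (-0.5×0.0293)² = 0.000215
δQ/Q = √(0.0885) = 0.298
Q = 6.619e-07, so δQ = 0.298 × 6.619e-07 = 1.97e-07.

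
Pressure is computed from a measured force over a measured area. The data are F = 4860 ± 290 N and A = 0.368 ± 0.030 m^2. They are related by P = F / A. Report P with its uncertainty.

Each factor contributes (exponent × relative error)² to (δP/P)²:
  (1·δF/F)² = (1×0.0597)² = 0.00356;  (-1·δA/A)² = (-1×0.0815)² = 0.00665
δP/P = √(0.0102) = 0.101
P = 13200 Pa, so δP = 0.101 × 13200 = 1330 Pa.

13200 ± 1330 Pa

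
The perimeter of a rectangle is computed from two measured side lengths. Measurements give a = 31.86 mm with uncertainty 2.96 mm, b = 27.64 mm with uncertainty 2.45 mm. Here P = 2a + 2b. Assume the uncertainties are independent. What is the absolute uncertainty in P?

Absolute uncertainties add in quadrature for a linear combination:
  (2·δa)² = 35.0;  (2·δb)² = 24.0
δP = √(59.1) = 7.68 mm

7.68 mm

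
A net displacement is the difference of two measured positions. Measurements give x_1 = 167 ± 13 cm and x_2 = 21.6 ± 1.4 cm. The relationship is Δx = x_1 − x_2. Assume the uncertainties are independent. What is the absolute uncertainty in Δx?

13.1 cm

Absolute uncertainties add in quadrature for a linear combination:
  (δx_1)² = 169;  (δx_2)² = 1.96
δΔx = √(171) = 13.1 cm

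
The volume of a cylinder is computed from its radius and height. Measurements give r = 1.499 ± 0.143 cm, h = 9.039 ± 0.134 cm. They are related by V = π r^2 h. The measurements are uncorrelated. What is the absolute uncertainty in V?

12.2 cm^3

For a monomial V ∝ r^2, h, fractional errors add in quadrature:
  (2·δr/r)² = (2×0.0954)² = 0.0364;  (1·δh/h)² = (1×0.0148)² = 0.000220
δV/V = √(0.0366) = 0.191
V = 63.81 cm^3, so δV = 0.191 × 63.81 = 12.2 cm^3.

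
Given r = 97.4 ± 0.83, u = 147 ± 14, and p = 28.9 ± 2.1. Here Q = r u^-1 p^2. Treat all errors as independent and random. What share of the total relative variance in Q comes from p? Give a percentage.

(δQ/Q)² = (1·δr/r)² + (-1·δu/u)² + (2·δp/p)²
  r term: (1×0.00852)² = 7.26e-05
  u term: (-1×0.0952)² = 0.00907
  p term: (2×0.0727)² = 0.0211
Total = 0.0303. Share from p = 0.0211/0.0303 = 0.698.

69.8%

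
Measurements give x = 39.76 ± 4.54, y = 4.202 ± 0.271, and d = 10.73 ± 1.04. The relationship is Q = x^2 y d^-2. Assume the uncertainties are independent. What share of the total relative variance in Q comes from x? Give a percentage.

(δQ/Q)² = (2·δx/x)² + (1·δy/y)² + (-2·δd/d)²
  x term: (2×0.114)² = 0.0522
  y term: (1×0.0645)² = 0.00416
  d term: (-2×0.0969)² = 0.0376
Total = 0.0939. Share from x = 0.0522/0.0939 = 0.555.

55.5%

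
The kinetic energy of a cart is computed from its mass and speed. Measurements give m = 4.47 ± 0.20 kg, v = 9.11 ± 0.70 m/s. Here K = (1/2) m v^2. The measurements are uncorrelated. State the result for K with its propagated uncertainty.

Products/powers → add relative errors in quadrature, weighted by exponent:
  (1·δm/m)² = (1×0.0447)² = 0.00200;  (2·δv/v)² = (2×0.0768)² = 0.0236
δK/K = √(0.0256) = 0.160
K = 185 J, so δK = 0.160 × 185 = 29.7 J.

185 ± 29.7 J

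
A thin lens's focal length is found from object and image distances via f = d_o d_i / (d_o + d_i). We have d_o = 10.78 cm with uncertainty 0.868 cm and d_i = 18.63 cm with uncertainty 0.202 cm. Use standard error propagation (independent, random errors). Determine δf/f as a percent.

5.12%

∂f/∂d_o = (d_i/(d_o+d_i))² = 0.401;  ∂f/∂d_i = (d_o/(d_o+d_i))² = 0.134
δf = √((∂f/∂d_o · δd_o)² + (∂f/∂d_i · δd_i)²) = √(0.121 + 0.000737) = 0.349 cm
f = 6.829 cm, so δf/f = 0.349/6.829 = 0.0512.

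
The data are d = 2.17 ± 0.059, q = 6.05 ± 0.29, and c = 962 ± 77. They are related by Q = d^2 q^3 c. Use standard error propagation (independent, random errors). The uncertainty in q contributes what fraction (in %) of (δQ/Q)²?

(δQ/Q)² = (2·δd/d)² + (3·δq/q)² + (1·δc/c)²
  d term: (2×0.0272)² = 0.00296
  q term: (3×0.0479)² = 0.0207
  c term: (1×0.0800)² = 0.00641
Total = 0.0300. Share from q = 0.0207/0.0300 = 0.688.

68.8%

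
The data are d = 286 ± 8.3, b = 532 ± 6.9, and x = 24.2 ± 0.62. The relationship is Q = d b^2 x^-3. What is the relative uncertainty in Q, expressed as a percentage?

Relative error in a monomial: (δQ/Q)² = Σ (nᵢ · δxᵢ/xᵢ)².
  (1·δd/d)² = (1×0.0290)² = 0.000842;  (2·δb/b)² = (2×0.0130)² = 0.000673;  (-3·δx/x)² = (-3×0.0256)² = 0.00591
δQ/Q = √(0.00742) = 0.0862

8.62%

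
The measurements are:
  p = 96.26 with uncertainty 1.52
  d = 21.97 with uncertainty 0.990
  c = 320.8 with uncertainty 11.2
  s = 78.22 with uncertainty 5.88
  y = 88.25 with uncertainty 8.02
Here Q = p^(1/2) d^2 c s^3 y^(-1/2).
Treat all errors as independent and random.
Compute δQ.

1.93e+10

Each factor contributes (exponent × relative error)² to (δQ/Q)²:
  (½·δp/p)² = (0.5×0.0158)² = 6.23e-05;  (2·δd/d)² = (2×0.0451)² = 0.00812;  (1·δc/c)² = (1×0.0349)² = 0.00122;  (3·δs/s)² = (3×0.0752)² = 0.0509;  (−½·δy/y)² = (-0.5×0.0909)² = 0.00206
δQ/Q = √(0.0623) = 0.250
Q = 7.74e+10, so δQ = 0.250 × 7.74e+10 = 1.93e+10.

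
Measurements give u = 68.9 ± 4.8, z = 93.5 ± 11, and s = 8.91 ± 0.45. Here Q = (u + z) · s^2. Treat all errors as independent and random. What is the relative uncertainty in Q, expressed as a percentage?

12.5%

Let w = u + z = 162. δw = √(δu² + δz²) = √(23.0 + 121) = 12.0, so δw/w = 0.0739.
Q is then a monomial in w, s:
δQ/Q = √((δw/w)² + (2·δs/s)²) = √(0.00546 + 0.0102) = 0.125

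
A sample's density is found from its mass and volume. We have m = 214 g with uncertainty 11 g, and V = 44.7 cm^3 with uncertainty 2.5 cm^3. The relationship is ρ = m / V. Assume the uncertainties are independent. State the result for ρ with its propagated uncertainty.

4.79 ± 0.364 g/cm^3

Relative error in a monomial: (δρ/ρ)² = Σ (nᵢ · δxᵢ/xᵢ)².
  (1·δm/m)² = (1×0.0514)² = 0.00264;  (-1·δV/V)² = (-1×0.0559)² = 0.00313
δρ/ρ = √(0.00577) = 0.0760
ρ = 4.79 g/cm^3, so δρ = 0.0760 × 4.79 = 0.364 g/cm^3.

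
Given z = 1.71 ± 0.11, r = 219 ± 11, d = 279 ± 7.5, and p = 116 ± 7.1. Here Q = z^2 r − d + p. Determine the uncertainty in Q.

Let w = z^2·r = 640. δw/w = √((2·δz/z)² + (1·δr/r)²) = √(0.0166 + 0.00252) = 0.138, so δw = 88.4.
Q = w − d + p: δQ = √(δw² + δd² + δp²) = √(7820 + 56.2 + 50.4) = 89.0

89.0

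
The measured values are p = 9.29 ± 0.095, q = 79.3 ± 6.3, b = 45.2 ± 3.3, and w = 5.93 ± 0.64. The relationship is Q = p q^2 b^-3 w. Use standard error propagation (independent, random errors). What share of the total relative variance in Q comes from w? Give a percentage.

(δQ/Q)² = (1·δp/p)² + (2·δq/q)² + (-3·δb/b)² + (1·δw/w)²
  p term: (1×0.0102)² = 0.000105
  q term: (2×0.0794)² = 0.0252
  b term: (-3×0.0730)² = 0.0480
  w term: (1×0.108)² = 0.0116
Total = 0.0850. Share from w = 0.0116/0.0850 = 0.137.

13.7%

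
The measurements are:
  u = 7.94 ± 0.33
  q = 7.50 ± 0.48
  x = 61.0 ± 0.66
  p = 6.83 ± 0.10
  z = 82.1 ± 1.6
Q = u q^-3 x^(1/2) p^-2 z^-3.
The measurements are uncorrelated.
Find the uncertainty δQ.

1.18e-09

Q is a product of powers, so relative uncertainties combine in quadrature:
  (1·δu/u)² = (1×0.0416)² = 0.00173;  (-3·δq/q)² = (-3×0.0640)² = 0.0369;  (½·δx/x)² = (0.5×0.0108)² = 2.93e-05;  (-2·δp/p)² = (-2×0.0146)² = 0.000857;  (-3·δz/z)² = (-3×0.0195)² = 0.00342
δQ/Q = √(0.0429) = 0.207
Q = 5.69e-09, so δQ = 0.207 × 5.69e-09 = 1.18e-09.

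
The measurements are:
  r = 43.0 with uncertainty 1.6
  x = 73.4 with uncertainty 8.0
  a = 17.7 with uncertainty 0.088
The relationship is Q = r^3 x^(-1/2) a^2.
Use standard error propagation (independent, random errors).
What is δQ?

3.62e+05

Since Q is a product/quotient, work with relative uncertainties:
  (3·δr/r)² = (3×0.0372)² = 0.0125;  (−½·δx/x)² = (-0.5×0.109)² = 0.00297;  (2·δa/a)² = (2×0.00497)² = 9.89e-05
δQ/Q = √(0.0155) = 0.125
Q = 2.91e+06, so δQ = 0.125 × 2.91e+06 = 3.62e+05.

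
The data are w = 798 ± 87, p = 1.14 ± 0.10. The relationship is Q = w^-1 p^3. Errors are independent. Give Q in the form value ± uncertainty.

0.00186 ± 0.000529

For a monomial Q ∝ w^-1, p^3, fractional errors add in quadrature:
  (-1·δw/w)² = (-1×0.109)² = 0.0119;  (3·δp/p)² = (3×0.0877)² = 0.0693
δQ/Q = √(0.0811) = 0.285
Q = 0.00186, so δQ = 0.285 × 0.00186 = 0.000529.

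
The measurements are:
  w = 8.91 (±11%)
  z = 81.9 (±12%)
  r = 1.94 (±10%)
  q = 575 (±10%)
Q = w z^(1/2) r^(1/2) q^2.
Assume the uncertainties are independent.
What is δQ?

8.96e+06

Q is a product of powers, so relative uncertainties combine in quadrature:
  (1·δw/w)² = (1×0.110)² = 0.0121;  (½·δz/z)² = (0.5×0.120)² = 0.00360;  (½·δr/r)² = (0.5×0.100)² = 0.00250;  (2·δq/q)² = (2×0.100)² = 0.0400
δQ/Q = √(0.0582) = 0.241
Q = 3.71e+07, so δQ = 0.241 × 3.71e+07 = 8.96e+06.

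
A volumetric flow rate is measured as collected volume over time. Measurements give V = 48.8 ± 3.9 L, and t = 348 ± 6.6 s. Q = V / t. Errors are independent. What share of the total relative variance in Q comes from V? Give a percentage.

(δQ/Q)² = (1·δV/V)² + (-1·δt/t)²
  V term: (1×0.0799)² = 0.00639
  t term: (-1×0.0190)² = 0.000360
Total = 0.00675. Share from V = 0.00639/0.00675 = 0.947.

94.7%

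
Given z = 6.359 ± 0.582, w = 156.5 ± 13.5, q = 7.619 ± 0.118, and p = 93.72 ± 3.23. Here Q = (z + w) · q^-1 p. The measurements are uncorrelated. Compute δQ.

Let u = z + w = 162.9. δu = √(δz² + δw²) = √(0.339 + 182) = 13.5, so δu/u = 0.0830.
Q is then a monomial in u, q, p:
δQ/Q = √((δu/u)² + (-1·δq/q)² + (1·δp/p)²) = √(0.00688 + 0.000240 + 0.00119) = 0.0912
Q = 2003, so δQ = 0.0912 × 2003 = 183.

183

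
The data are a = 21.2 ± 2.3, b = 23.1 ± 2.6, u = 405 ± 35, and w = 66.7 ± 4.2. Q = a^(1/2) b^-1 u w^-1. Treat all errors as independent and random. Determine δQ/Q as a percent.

16.4%

Products/powers → add relative errors in quadrature, weighted by exponent:
  (½·δa/a)² = (0.5×0.108)² = 0.00294;  (-1·δb/b)² = (-1×0.113)² = 0.0127;  (1·δu/u)² = (1×0.0864)² = 0.00747;  (-1·δw/w)² = (-1×0.0630)² = 0.00397
δQ/Q = √(0.0270) = 0.164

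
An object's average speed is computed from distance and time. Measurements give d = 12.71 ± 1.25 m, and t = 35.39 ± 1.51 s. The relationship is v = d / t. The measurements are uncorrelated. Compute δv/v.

Each factor contributes (exponent × relative error)² to (δv/v)²:
  (1·δd/d)² = (1×0.0983)² = 0.00967;  (-1·δt/t)² = (-1×0.0427)² = 0.00182
δv/v = √(0.0115) = 0.107

0.107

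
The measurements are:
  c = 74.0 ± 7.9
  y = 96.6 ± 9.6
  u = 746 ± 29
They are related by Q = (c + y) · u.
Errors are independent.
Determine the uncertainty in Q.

Let w = c + y = 171. δw = √(δc² + δy²) = √(62.4 + 92.2) = 12.4, so δw/w = 0.0729.
Q is then a monomial in w, u:
δQ/Q = √((δw/w)² + (1·δu/u)²) = √(0.00531 + 0.00151) = 0.0826
Q = 1.27e+05, so δQ = 0.0826 × 1.27e+05 = 10500.

10500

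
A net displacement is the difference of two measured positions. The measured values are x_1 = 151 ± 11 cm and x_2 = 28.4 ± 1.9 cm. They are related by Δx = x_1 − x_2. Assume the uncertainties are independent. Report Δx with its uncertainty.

Δx is a linear combination, so absolute uncertainties add in quadrature:
  (δx_1)² = 121;  (δx_2)² = 3.61
δΔx = √(125) = 11.2 cm
Δx = 123 cm.

123 ± 11.2 cm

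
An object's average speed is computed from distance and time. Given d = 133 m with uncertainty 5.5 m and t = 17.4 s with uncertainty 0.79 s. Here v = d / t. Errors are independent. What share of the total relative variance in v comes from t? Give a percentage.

54.7%

(δv/v)² = (1·δd/d)² + (-1·δt/t)²
  d term: (1×0.0414)² = 0.00171
  t term: (-1×0.0454)² = 0.00206
Total = 0.00377. Share from t = 0.00206/0.00377 = 0.547.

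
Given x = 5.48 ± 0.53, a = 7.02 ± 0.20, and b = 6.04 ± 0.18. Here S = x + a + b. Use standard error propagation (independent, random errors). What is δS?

S is a linear combination, so absolute uncertainties add in quadrature:
  (δx)² = 0.281;  (δa)² = 0.0400;  (δb)² = 0.0324
δS = √(0.353) = 0.594

0.594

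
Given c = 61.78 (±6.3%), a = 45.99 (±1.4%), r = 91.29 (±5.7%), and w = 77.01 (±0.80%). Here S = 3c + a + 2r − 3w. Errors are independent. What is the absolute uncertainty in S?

Each term contributes (cᵢ δxᵢ)² to (δS)²:
  (3·δc)² = 136;  (δa)² = 0.415;  (2·δr)² = 108;  (3·δw)² = 3.42
δS = √(248) = 15.8

15.8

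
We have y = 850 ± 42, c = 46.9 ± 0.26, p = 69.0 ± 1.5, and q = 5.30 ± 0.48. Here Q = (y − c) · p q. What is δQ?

Let u = y − c = 803. δu = √(δy² + δc²) = √(1760 + 0.0676) = 42.0, so δu/u = 0.0523.
Q is then a monomial in u, p, q:
δQ/Q = √((δu/u)² + (1·δp/p)² + (1·δq/q)²) = √(0.00274 + 0.000473 + 0.00820) = 0.107
Q = 2.94e+05, so δQ = 0.107 × 2.94e+05 = 31400.

31400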